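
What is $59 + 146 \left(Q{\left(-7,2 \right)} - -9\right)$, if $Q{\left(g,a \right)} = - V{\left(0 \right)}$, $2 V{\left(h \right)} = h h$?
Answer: $1373$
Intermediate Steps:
$V{\left(h \right)} = \frac{h^{2}}{2}$ ($V{\left(h \right)} = \frac{h h}{2} = \frac{h^{2}}{2}$)
$Q{\left(g,a \right)} = 0$ ($Q{\left(g,a \right)} = - \frac{0^{2}}{2} = - \frac{0}{2} = \left(-1\right) 0 = 0$)
$59 + 146 \left(Q{\left(-7,2 \right)} - -9\right) = 59 + 146 \left(0 - -9\right) = 59 + 146 \left(0 + 9\right) = 59 + 146 \cdot 9 = 59 + 1314 = 1373$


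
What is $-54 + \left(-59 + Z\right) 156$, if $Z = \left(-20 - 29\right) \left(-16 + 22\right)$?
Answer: $-55122$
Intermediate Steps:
$Z = -294$ ($Z = \left(-49\right) 6 = -294$)
$-54 + \left(-59 + Z\right) 156 = -54 + \left(-59 - 294\right) 156 = -54 - 55068 = -55122$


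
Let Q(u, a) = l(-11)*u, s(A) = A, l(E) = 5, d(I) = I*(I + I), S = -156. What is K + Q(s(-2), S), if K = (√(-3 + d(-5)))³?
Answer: -10 + 47*√47 ≈ 312.22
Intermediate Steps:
d(I) = 2*I² (d(I) = I*(2*I) = 2*I²)
Q(u, a) = 5*u
K = 47*√47 (K = (√(-3 + 2*(-5)²))³ = (√(-3 + 2*25))³ = (√(-3 + 50))³ = (√47)³ = 47*√47 ≈ 322.22)
K + Q(s(-2), S) = 47*√47 + 5*(-2) = 47*√47 - 10 = -10 + 47*√47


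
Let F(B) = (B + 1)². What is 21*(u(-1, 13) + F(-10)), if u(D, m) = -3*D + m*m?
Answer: 5313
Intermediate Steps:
u(D, m) = m² - 3*D (u(D, m) = -3*D + m² = m² - 3*D)
F(B) = (1 + B)²
21*(u(-1, 13) + F(-10)) = 21*((13² - 3*(-1)) + (1 - 10)²) = 21*((169 + 3) + (-9)²) = 21*(172 + 81) = 21*253 = 5313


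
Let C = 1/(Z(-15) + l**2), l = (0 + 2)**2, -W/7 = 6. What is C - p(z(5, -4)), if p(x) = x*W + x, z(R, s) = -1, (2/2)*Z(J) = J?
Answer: -40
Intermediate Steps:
W = -42 (W = -7*6 = -42)
Z(J) = J
l = 4 (l = 2**2 = 4)
C = 1 (C = 1/(-15 + 4**2) = 1/(-15 + 16) = 1/1 = 1)
p(x) = -41*x (p(x) = x*(-42) + x = -42*x + x = -41*x)
C - p(z(5, -4)) = 1 - (-41)*(-1) = 1 - 1*41 = 1 - 41 = -40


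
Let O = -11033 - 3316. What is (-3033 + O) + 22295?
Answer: 4913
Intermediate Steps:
O = -14349
(-3033 + O) + 22295 = (-3033 - 14349) + 22295 = -17382 + 22295 = 4913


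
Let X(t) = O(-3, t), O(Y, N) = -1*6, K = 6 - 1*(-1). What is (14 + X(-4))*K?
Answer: 56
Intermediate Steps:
K = 7 (K = 6 + 1 = 7)
O(Y, N) = -6
X(t) = -6
(14 + X(-4))*K = (14 - 6)*7 = 8*7 = 56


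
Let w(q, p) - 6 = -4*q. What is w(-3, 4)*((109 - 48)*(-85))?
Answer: -93330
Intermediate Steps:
w(q, p) = 6 - 4*q
w(-3, 4)*((109 - 48)*(-85)) = (6 - 4*(-3))*((109 - 48)*(-85)) = (6 + 12)*(61*(-85)) = 18*(-5185) = -93330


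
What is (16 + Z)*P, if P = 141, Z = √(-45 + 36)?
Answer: 2256 + 423*I ≈ 2256.0 + 423.0*I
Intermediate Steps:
Z = 3*I (Z = √(-9) = 3*I ≈ 3.0*I)
(16 + Z)*P = (16 + 3*I)*141 = 2256 + 423*I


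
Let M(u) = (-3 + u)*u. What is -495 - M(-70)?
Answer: -5605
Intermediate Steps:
M(u) = u*(-3 + u)
-495 - M(-70) = -495 - (-70)*(-3 - 70) = -495 - (-70)*(-73) = -495 - 1*5110 = -495 - 5110 = -5605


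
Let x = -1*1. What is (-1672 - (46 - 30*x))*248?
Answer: -433504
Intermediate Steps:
x = -1
(-1672 - (46 - 30*x))*248 = (-1672 - (46 - 30*(-1)))*248 = (-1672 - (46 + 30))*248 = (-1672 - 1*76)*248 = (-1672 - 76)*248 = -1748*248 = -433504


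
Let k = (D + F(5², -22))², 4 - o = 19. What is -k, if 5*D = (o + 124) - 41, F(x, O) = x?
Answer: -37249/25 ≈ -1490.0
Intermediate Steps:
o = -15 (o = 4 - 1*19 = 4 - 19 = -15)
D = 68/5 (D = ((-15 + 124) - 41)/5 = (109 - 41)/5 = (⅕)*68 = 68/5 ≈ 13.600)
k = 37249/25 (k = (68/5 + 5²)² = (68/5 + 25)² = (193/5)² = 37249/25 ≈ 1490.0)
-k = -1*37249/25 = -37249/25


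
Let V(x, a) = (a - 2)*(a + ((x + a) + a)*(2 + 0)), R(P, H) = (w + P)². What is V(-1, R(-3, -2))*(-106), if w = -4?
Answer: -1210626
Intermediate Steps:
R(P, H) = (-4 + P)²
V(x, a) = (-2 + a)*(2*x + 5*a) (V(x, a) = (-2 + a)*(a + ((a + x) + a)*2) = (-2 + a)*(a + (x + 2*a)*2) = (-2 + a)*(a + (2*x + 4*a)) = (-2 + a)*(2*x + 5*a))
V(-1, R(-3, -2))*(-106) = (-10*(-4 - 3)² - 4*(-1) + 5*((-4 - 3)²)² + 2*(-4 - 3)²*(-1))*(-106) = (-10*(-7)² + 4 + 5*((-7)²)² + 2*(-7)²*(-1))*(-106) = (-10*49 + 4 + 5*49² + 2*49*(-1))*(-106) = (-490 + 4 + 5*2401 - 98)*(-106) = (-490 + 4 + 12005 - 98)*(-106) = 11421*(-106) = -1210626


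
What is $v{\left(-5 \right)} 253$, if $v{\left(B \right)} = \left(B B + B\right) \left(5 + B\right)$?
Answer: $0$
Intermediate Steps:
$v{\left(B \right)} = \left(5 + B\right) \left(B + B^{2}\right)$ ($v{\left(B \right)} = \left(B^{2} + B\right) \left(5 + B\right) = \left(B + B^{2}\right) \left(5 + B\right) = \left(5 + B\right) \left(B + B^{2}\right)$)
$v{\left(-5 \right)} 253 = - 5 \left(5 + \left(-5\right)^{2} + 6 \left(-5\right)\right) 253 = - 5 \left(5 + 25 - 30\right) 253 = \left(-5\right) 0 \cdot 253 = 0 \cdot 253 = 0$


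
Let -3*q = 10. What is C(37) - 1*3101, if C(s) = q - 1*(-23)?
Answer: -9244/3 ≈ -3081.3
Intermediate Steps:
q = -10/3 (q = -⅓*10 = -10/3 ≈ -3.3333)
C(s) = 59/3 (C(s) = -10/3 - 1*(-23) = -10/3 + 23 = 59/3)
C(37) - 1*3101 = 59/3 - 1*3101 = 59/3 - 3101 = -9244/3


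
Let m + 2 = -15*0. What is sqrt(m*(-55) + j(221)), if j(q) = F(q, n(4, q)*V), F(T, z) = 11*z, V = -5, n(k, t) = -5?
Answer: sqrt(385) ≈ 19.621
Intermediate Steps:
m = -2 (m = -2 - 15*0 = -2 + 0 = -2)
j(q) = 275 (j(q) = 11*(-5*(-5)) = 11*25 = 275)
sqrt(m*(-55) + j(221)) = sqrt(-2*(-55) + 275) = sqrt(110 + 275) = sqrt(385)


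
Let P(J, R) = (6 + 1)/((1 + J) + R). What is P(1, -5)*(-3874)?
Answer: 27118/3 ≈ 9039.3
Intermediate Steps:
P(J, R) = 7/(1 + J + R)
P(1, -5)*(-3874) = (7/(1 + 1 - 5))*(-3874) = (7/(-3))*(-3874) = (7*(-1/3))*(-3874) = -7/3*(-3874) = 27118/3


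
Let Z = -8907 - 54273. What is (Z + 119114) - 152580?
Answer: -96646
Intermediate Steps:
Z = -63180
(Z + 119114) - 152580 = (-63180 + 119114) - 152580 = 55934 - 152580 = -96646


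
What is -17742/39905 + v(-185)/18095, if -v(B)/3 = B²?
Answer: -883657473/144416195 ≈ -6.1188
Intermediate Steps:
v(B) = -3*B²
-17742/39905 + v(-185)/18095 = -17742/39905 - 3*(-185)²/18095 = -17742*1/39905 - 3*34225*(1/18095) = -17742/39905 - 102675*1/18095 = -17742/39905 - 20535/3619 = -883657473/144416195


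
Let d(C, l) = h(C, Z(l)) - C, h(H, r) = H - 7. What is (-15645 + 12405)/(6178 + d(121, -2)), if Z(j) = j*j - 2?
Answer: -1080/2057 ≈ -0.52504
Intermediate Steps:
Z(j) = -2 + j² (Z(j) = j² - 2 = -2 + j²)
h(H, r) = -7 + H
d(C, l) = -7 (d(C, l) = (-7 + C) - C = -7)
(-15645 + 12405)/(6178 + d(121, -2)) = (-15645 + 12405)/(6178 - 7) = -3240/6171 = -3240*1/6171 = -1080/2057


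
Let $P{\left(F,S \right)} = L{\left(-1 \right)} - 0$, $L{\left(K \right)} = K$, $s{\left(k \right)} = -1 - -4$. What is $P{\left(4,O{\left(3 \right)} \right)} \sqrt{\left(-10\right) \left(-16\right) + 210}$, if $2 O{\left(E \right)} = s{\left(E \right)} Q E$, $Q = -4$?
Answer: $- \sqrt{370} \approx -19.235$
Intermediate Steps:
$s{\left(k \right)} = 3$ ($s{\left(k \right)} = -1 + 4 = 3$)
$O{\left(E \right)} = - 6 E$ ($O{\left(E \right)} = \frac{3 \left(-4\right) E}{2} = \frac{\left(-12\right) E}{2} = - 6 E$)
$P{\left(F,S \right)} = -1$ ($P{\left(F,S \right)} = -1 - 0 = -1 + 0 = -1$)
$P{\left(4,O{\left(3 \right)} \right)} \sqrt{\left(-10\right) \left(-16\right) + 210} = - \sqrt{\left(-10\right) \left(-16\right) + 210} = - \sqrt{160 + 210} = - \sqrt{370}$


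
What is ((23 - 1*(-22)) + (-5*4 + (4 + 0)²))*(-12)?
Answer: -492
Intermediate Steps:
((23 - 1*(-22)) + (-5*4 + (4 + 0)²))*(-12) = ((23 + 22) + (-20 + 4²))*(-12) = (45 + (-20 + 16))*(-12) = (45 - 4)*(-12) = 41*(-12) = -492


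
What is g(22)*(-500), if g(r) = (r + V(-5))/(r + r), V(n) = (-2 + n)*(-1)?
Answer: -3625/11 ≈ -329.55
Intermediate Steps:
V(n) = 2 - n
g(r) = (7 + r)/(2*r) (g(r) = (r + (2 - 1*(-5)))/(r + r) = (r + (2 + 5))/((2*r)) = (r + 7)*(1/(2*r)) = (7 + r)*(1/(2*r)) = (7 + r)/(2*r))
g(22)*(-500) = ((½)*(7 + 22)/22)*(-500) = ((½)*(1/22)*29)*(-500) = (29/44)*(-500) = -3625/11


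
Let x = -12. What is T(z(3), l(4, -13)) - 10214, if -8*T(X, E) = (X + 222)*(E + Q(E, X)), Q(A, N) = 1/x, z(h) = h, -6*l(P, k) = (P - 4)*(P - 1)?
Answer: -326773/32 ≈ -10212.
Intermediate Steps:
l(P, k) = -(-1 + P)*(-4 + P)/6 (l(P, k) = -(P - 4)*(P - 1)/6 = -(-4 + P)*(-1 + P)/6 = -(-1 + P)*(-4 + P)/6)
Q(A, N) = -1/12 (Q(A, N) = 1/(-12) = -1/12)
T(X, E) = -(222 + X)*(-1/12 + E)/8 (T(X, E) = -(X + 222)*(E - 1/12)/8 = -(222 + X)*(-1/12 + E)/8)
T(z(3), l(4, -13)) - 10214 = (37/16 - 111*(-⅔ - ⅙*4² + (⅚)*4)/4 + (1/96)*3 - ⅛*(-⅔ - ⅙*4² + (⅚)*4)*3) - 10214 = (37/16 - 111*(-⅔ - ⅙*16 + 10/3)/4 + 1/32 - ⅛*(-⅔ - ⅙*16 + 10/3)*3) - 10214 = (37/16 - 111*(-⅔ - 8/3 + 10/3)/4 + 1/32 - ⅛*(-⅔ - 8/3 + 10/3)*3) - 10214 = (37/16 - 111/4*0 + 1/32 - ⅛*0*3) - 10214 = (37/16 + 0 + 1/32 + 0) - 10214 = 75/32 - 10214 = -326773/32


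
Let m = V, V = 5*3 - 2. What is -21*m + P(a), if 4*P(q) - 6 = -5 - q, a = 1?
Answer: -273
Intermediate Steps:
V = 13 (V = 15 - 2 = 13)
m = 13
P(q) = ¼ - q/4 (P(q) = 3/2 + (-5 - q)/4 = 3/2 + (-5/4 - q/4) = ¼ - q/4)
-21*m + P(a) = -21*13 + (¼ - ¼*1) = -273 + (¼ - ¼) = -273 + 0 = -273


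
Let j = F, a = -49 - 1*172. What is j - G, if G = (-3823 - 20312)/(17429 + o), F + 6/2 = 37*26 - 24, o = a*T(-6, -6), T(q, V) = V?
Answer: 3512012/3751 ≈ 936.29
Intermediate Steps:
a = -221 (a = -49 - 172 = -221)
o = 1326 (o = -221*(-6) = 1326)
F = 935 (F = -3 + (37*26 - 24) = -3 + (962 - 24) = -3 + 938 = 935)
G = -4827/3751 (G = (-3823 - 20312)/(17429 + 1326) = -24135/18755 = -24135*1/18755 = -4827/3751 ≈ -1.2869)
j = 935
j - G = 935 - 1*(-4827/3751) = 935 + 4827/3751 = 3512012/3751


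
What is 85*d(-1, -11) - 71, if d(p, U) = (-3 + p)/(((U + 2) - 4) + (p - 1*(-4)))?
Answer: -37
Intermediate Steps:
d(p, U) = (-3 + p)/(2 + U + p) (d(p, U) = (-3 + p)/(((2 + U) - 4) + (p + 4)) = (-3 + p)/((-2 + U) + (4 + p)) = (-3 + p)/(2 + U + p))
85*d(-1, -11) - 71 = 85*((-3 - 1)/(2 - 11 - 1)) - 71 = 85*(-4/(-10)) - 71 = 85*(-⅒*(-4)) - 71 = 85*(⅖) - 71 = 34 - 71 = -37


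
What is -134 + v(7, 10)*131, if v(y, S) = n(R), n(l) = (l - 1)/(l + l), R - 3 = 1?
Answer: -679/8 ≈ -84.875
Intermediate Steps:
R = 4 (R = 3 + 1 = 4)
n(l) = (-1 + l)/(2*l) (n(l) = (-1 + l)/((2*l)) = (-1 + l)*(1/(2*l)) = (-1 + l)/(2*l))
v(y, S) = 3/8 (v(y, S) = (½)*(-1 + 4)/4 = (½)*(¼)*3 = 3/8)
-134 + v(7, 10)*131 = -134 + (3/8)*131 = -134 + 393/8 = -679/8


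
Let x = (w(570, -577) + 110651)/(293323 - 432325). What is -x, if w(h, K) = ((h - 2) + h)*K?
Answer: -545975/139002 ≈ -3.9278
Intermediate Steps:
w(h, K) = K*(-2 + 2*h) (w(h, K) = ((-2 + h) + h)*K = (-2 + 2*h)*K = K*(-2 + 2*h))
x = 545975/139002 (x = (2*(-577)*(-1 + 570) + 110651)/(293323 - 432325) = (2*(-577)*569 + 110651)/(-139002) = (-656626 + 110651)*(-1/139002) = -545975*(-1/139002) = 545975/139002 ≈ 3.9278)
-x = -1*545975/139002 = -545975/139002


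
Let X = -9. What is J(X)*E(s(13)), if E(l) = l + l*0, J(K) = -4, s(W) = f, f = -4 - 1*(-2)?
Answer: 8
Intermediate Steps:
f = -2 (f = -4 + 2 = -2)
s(W) = -2
E(l) = l (E(l) = l + 0 = l)
J(X)*E(s(13)) = -4*(-2) = 8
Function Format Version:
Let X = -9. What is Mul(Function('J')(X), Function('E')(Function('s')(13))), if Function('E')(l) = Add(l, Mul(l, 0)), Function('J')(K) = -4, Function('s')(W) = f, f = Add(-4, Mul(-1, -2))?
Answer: 8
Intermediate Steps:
f = -2 (f = Add(-4, 2) = -2)
Function('s')(W) = -2
Function('E')(l) = l (Function('E')(l) = Add(l, 0) = l)
Mul(Function('J')(X), Function('E')(Function('s')(13))) = Mul(-4, -2) = 8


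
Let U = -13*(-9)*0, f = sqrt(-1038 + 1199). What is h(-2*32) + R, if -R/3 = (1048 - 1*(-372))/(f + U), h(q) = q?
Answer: -64 - 4260*sqrt(161)/161 ≈ -399.73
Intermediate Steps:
f = sqrt(161) ≈ 12.689
U = 0 (U = 117*0 = 0)
R = -4260*sqrt(161)/161 (R = -3*(1048 - 1*(-372))/(sqrt(161) + 0) = -3*(1048 + 372)/(sqrt(161)) = -4260*sqrt(161)/161 ≈ -335.73)
h(-2*32) + R = -2*32 - 4260*sqrt(161)/161 = -64 - 4260*sqrt(161)/161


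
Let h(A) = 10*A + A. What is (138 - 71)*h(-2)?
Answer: -1474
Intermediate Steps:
h(A) = 11*A
(138 - 71)*h(-2) = (138 - 71)*(11*(-2)) = 67*(-22) = -1474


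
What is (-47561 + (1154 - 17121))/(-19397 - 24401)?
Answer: 31764/21899 ≈ 1.4505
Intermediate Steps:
(-47561 + (1154 - 17121))/(-19397 - 24401) = (-47561 - 15967)/(-43798) = -63528*(-1/43798) = 31764/21899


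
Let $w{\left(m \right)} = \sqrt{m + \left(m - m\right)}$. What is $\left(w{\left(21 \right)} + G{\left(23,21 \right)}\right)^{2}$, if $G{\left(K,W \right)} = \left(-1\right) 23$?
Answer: $\left(23 - \sqrt{21}\right)^{2} \approx 339.2$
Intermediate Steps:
$G{\left(K,W \right)} = -23$
$w{\left(m \right)} = \sqrt{m}$ ($w{\left(m \right)} = \sqrt{m + 0} = \sqrt{m}$)
$\left(w{\left(21 \right)} + G{\left(23,21 \right)}\right)^{2} = \left(\sqrt{21} - 23\right)^{2} = \left(-23 + \sqrt{21}\right)^{2}$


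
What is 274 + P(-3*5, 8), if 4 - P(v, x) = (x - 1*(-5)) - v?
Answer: 250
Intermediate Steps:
P(v, x) = -1 + v - x (P(v, x) = 4 - ((x - 1*(-5)) - v) = 4 - ((x + 5) - v) = 4 - ((5 + x) - v) = 4 - (5 + x - v) = 4 + (-5 + v - x) = -1 + v - x)
274 + P(-3*5, 8) = 274 + (-1 - 3*5 - 1*8) = 274 + (-1 - 15 - 8) = 274 - 24 = 250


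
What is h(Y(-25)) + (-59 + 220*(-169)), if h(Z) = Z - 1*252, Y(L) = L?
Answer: -37516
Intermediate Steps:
h(Z) = -252 + Z (h(Z) = Z - 252 = -252 + Z)
h(Y(-25)) + (-59 + 220*(-169)) = (-252 - 25) + (-59 + 220*(-169)) = -277 + (-59 - 37180) = -277 - 37239 = -37516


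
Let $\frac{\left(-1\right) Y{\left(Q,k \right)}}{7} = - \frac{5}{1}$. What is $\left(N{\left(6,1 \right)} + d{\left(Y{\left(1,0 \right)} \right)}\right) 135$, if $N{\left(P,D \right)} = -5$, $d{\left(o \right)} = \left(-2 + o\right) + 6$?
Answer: $4590$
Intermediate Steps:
$Y{\left(Q,k \right)} = 35$ ($Y{\left(Q,k \right)} = - 7 \left(- \frac{5}{1}\right) = - 7 \left(\left(-5\right) 1\right) = \left(-7\right) \left(-5\right) = 35$)
$d{\left(o \right)} = 4 + o$
$\left(N{\left(6,1 \right)} + d{\left(Y{\left(1,0 \right)} \right)}\right) 135 = \left(-5 + \left(4 + 35\right)\right) 135 = \left(-5 + 39\right) 135 = 34 \cdot 135 = 4590$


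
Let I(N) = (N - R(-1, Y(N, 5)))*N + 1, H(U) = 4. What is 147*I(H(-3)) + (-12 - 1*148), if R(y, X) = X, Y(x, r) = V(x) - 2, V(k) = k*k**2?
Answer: -34117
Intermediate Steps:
V(k) = k**3
Y(x, r) = -2 + x**3 (Y(x, r) = x**3 - 2 = -2 + x**3)
I(N) = 1 + N*(2 + N - N**3) (I(N) = (N - (-2 + N**3))*N + 1 = (N + (2 - N**3))*N + 1 = (2 + N - N**3)*N + 1 = N*(2 + N - N**3) + 1 = 1 + N*(2 + N - N**3))
147*I(H(-3)) + (-12 - 1*148) = 147*(1 + 4**2 - 1*4*(-2 + 4**3)) + (-12 - 1*148) = 147*(1 + 16 - 1*4*(-2 + 64)) + (-12 - 148) = 147*(1 + 16 - 1*4*62) - 160 = 147*(1 + 16 - 248) - 160 = 147*(-231) - 160 = -33957 - 160 = -34117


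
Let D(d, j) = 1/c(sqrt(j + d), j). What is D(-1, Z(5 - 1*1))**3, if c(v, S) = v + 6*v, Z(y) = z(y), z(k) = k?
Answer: sqrt(3)/3087 ≈ 0.00056108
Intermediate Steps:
Z(y) = y
c(v, S) = 7*v
D(d, j) = 1/(7*sqrt(d + j)) (D(d, j) = 1/(7*sqrt(j + d)) = 1/(7*sqrt(d + j)))
D(-1, Z(5 - 1*1))**3 = (1/(7*sqrt(-1 + (5 - 1*1))))**3 = (1/(7*sqrt(-1 + (5 - 1))))**3 = (1/(7*sqrt(-1 + 4)))**3 = (1/(7*sqrt(3)))**3 = ((sqrt(3)/3)/7)**3 = (sqrt(3)/21)**3 = sqrt(3)/3087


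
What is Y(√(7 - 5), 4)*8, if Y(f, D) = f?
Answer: 8*√2 ≈ 11.314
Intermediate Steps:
Y(√(7 - 5), 4)*8 = √(7 - 5)*8 = √2*8 = 8*√2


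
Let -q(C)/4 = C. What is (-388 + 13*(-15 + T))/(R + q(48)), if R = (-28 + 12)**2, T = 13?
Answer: -207/32 ≈ -6.4688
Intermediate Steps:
R = 256 (R = (-16)**2 = 256)
q(C) = -4*C
(-388 + 13*(-15 + T))/(R + q(48)) = (-388 + 13*(-15 + 13))/(256 - 4*48) = (-388 + 13*(-2))/(256 - 192) = (-388 - 26)/64 = -414*1/64 = -207/32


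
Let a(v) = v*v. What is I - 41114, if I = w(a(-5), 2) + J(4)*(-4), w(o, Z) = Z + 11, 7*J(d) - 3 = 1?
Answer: -287723/7 ≈ -41103.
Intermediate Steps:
J(d) = 4/7 (J(d) = 3/7 + (⅐)*1 = 3/7 + ⅐ = 4/7)
a(v) = v²
w(o, Z) = 11 + Z
I = 75/7 (I = (11 + 2) + (4/7)*(-4) = 13 - 16/7 = 75/7 ≈ 10.714)
I - 41114 = 75/7 - 41114 = -287723/7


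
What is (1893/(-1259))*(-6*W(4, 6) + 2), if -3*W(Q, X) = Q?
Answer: -18930/1259 ≈ -15.036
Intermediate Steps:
W(Q, X) = -Q/3
(1893/(-1259))*(-6*W(4, 6) + 2) = (1893/(-1259))*(-(-2)*4 + 2) = (1893*(-1/1259))*(-6*(-4/3) + 2) = -1893*(8 + 2)/1259 = -1893/1259*10 = -18930/1259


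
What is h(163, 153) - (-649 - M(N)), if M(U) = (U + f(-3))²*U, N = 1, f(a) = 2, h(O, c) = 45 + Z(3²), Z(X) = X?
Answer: 712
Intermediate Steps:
h(O, c) = 54 (h(O, c) = 45 + 3² = 45 + 9 = 54)
M(U) = U*(2 + U)² (M(U) = (U + 2)²*U = (2 + U)²*U = U*(2 + U)²)
h(163, 153) - (-649 - M(N)) = 54 - (-649 - (2 + 1)²) = 54 - (-649 - 3²) = 54 - (-649 - 9) = 54 - 1*(-658) = 54 + 658 = 712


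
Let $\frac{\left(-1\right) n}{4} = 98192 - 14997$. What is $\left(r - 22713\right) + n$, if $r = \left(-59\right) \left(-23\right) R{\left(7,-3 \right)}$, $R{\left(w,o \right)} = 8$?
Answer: $-344637$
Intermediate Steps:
$n = -332780$ ($n = - 4 \left(98192 - 14997\right) = \left(-4\right) 83195 = -332780$)
$r = 10856$ ($r = \left(-59\right) \left(-23\right) 8 = 1357 \cdot 8 = 10856$)
$\left(r - 22713\right) + n = \left(10856 - 22713\right) - 332780 = -11857 - 332780 = -344637$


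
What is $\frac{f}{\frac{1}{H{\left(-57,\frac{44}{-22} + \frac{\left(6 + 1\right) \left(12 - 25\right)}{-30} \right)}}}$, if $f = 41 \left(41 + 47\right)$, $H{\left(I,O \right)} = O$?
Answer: $\frac{55924}{15} \approx 3728.3$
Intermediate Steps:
$f = 3608$ ($f = 41 \cdot 88 = 3608$)
$\frac{f}{\frac{1}{H{\left(-57,\frac{44}{-22} + \frac{\left(6 + 1\right) \left(12 - 25\right)}{-30} \right)}}} = \frac{3608}{\frac{1}{\frac{44}{-22} + \frac{\left(6 + 1\right) \left(12 - 25\right)}{-30}}} = \frac{3608}{\frac{1}{44 \left(- \frac{1}{22}\right) + 7 \left(-13\right) \left(- \frac{1}{30}\right)}} = \frac{3608}{\frac{1}{-2 - - \frac{91}{30}}} = \frac{3608}{\frac{1}{-2 + \frac{91}{30}}} = \frac{3608}{\frac{1}{\frac{31}{30}}} = \frac{3608}{\frac{30}{31}} = 3608 \cdot \frac{31}{30} = \frac{55924}{15}$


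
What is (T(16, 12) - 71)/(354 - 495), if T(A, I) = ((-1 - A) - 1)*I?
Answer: 287/141 ≈ 2.0355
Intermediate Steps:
T(A, I) = I*(-2 - A) (T(A, I) = (-2 - A)*I = I*(-2 - A))
(T(16, 12) - 71)/(354 - 495) = (-1*12*(2 + 16) - 71)/(354 - 495) = (-1*12*18 - 71)/(-141) = (-216 - 71)*(-1/141) = -287*(-1/141) = 287/141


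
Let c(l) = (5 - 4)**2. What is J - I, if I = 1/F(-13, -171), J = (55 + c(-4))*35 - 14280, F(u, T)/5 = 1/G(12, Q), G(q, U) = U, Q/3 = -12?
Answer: -61564/5 ≈ -12313.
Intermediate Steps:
Q = -36 (Q = 3*(-12) = -36)
c(l) = 1 (c(l) = 1**2 = 1)
F(u, T) = -5/36 (F(u, T) = 5/(-36) = 5*(-1/36) = -5/36)
J = -12320 (J = (55 + 1)*35 - 14280 = 56*35 - 14280 = 1960 - 14280 = -12320)
I = -36/5 (I = 1/(-5/36) = -36/5 ≈ -7.2000)
J - I = -12320 - 1*(-36/5) = -12320 + 36/5 = -61564/5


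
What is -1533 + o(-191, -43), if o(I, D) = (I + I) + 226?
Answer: -1689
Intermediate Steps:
o(I, D) = 226 + 2*I (o(I, D) = 2*I + 226 = 226 + 2*I)
-1533 + o(-191, -43) = -1533 + (226 + 2*(-191)) = -1533 + (226 - 382) = -1533 - 156 = -1689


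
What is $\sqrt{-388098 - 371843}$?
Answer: $7 i \sqrt{15509} \approx 871.75 i$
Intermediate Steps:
$\sqrt{-388098 - 371843} = \sqrt{-759941} = 7 i \sqrt{15509}$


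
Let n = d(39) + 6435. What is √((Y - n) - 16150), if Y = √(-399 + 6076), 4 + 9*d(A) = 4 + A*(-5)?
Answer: √(-203070 + 9*√5677)/3 ≈ 149.96*I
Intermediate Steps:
d(A) = -5*A/9 (d(A) = -4/9 + (4 + A*(-5))/9 = -4/9 + (4 - 5*A)/9 = -4/9 + (4/9 - 5*A/9) = -5*A/9)
n = 19240/3 (n = -5/9*39 + 6435 = -65/3 + 6435 = 19240/3 ≈ 6413.3)
Y = √5677 ≈ 75.346
√((Y - n) - 16150) = √((√5677 - 1*19240/3) - 16150) = √((√5677 - 19240/3) - 16150) = √((-19240/3 + √5677) - 16150) = √(-67690/3 + √5677)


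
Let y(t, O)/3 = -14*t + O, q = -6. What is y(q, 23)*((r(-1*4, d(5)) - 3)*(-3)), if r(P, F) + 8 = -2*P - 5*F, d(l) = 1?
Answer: 7704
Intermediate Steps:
y(t, O) = -42*t + 3*O (y(t, O) = 3*(-14*t + O) = 3*(O - 14*t) = -42*t + 3*O)
r(P, F) = -8 - 5*F - 2*P (r(P, F) = -8 + (-2*P - 5*F) = -8 + (-5*F - 2*P) = -8 - 5*F - 2*P)
y(q, 23)*((r(-1*4, d(5)) - 3)*(-3)) = (-42*(-6) + 3*23)*(((-8 - 5*1 - (-2)*4) - 3)*(-3)) = (252 + 69)*(((-8 - 5 - 2*(-4)) - 3)*(-3)) = 321*(((-8 - 5 + 8) - 3)*(-3)) = 321*((-5 - 3)*(-3)) = 321*(-8*(-3)) = 321*24 = 7704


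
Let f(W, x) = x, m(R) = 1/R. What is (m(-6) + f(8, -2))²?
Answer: 169/36 ≈ 4.6944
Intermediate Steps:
(m(-6) + f(8, -2))² = (1/(-6) - 2)² = (-⅙ - 2)² = (-13/6)² = 169/36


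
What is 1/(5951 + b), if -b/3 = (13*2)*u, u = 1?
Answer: 1/5873 ≈ 0.00017027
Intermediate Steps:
b = -78 (b = -3*13*2 = -78 ≈ -78.000)
1/(5951 + b) = 1/(5951 - 78) = 1/5873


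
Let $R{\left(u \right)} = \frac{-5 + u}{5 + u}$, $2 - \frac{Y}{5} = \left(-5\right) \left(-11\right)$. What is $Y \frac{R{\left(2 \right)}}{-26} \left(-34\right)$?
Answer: $\frac{13515}{91} \approx 148.52$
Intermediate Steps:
$Y = -265$ ($Y = 10 - 5 \left(\left(-5\right) \left(-11\right)\right) = 10 - 275 = -265$)
$R{\left(u \right)} = \frac{-5 + u}{5 + u}$
$Y \frac{R{\left(2 \right)}}{-26} \left(-34\right) = - 265 \frac{\frac{1}{5 + 2} \left(-5 + 2\right)}{-26} \left(-34\right) = - 265 \cdot \frac{1}{7} \left(-3\right) \left(- \frac{1}{26}\right) \left(-34\right) = - 265 \left(\left(- \frac{3}{7}\right) \left(- \frac{1}{26}\right)\right) \left(-34\right) = \left(-265\right) \frac{3}{182} \left(-34\right) = \left(- \frac{795}{182}\right) \left(-34\right) = \frac{13515}{91}$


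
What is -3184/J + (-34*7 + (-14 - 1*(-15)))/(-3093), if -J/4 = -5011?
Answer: -424807/5166341 ≈ -0.082226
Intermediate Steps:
J = 20044 (J = -4*(-5011) = 20044)
-3184/J + (-34*7 + (-14 - 1*(-15)))/(-3093) = -3184/20044 + (-34*7 + (-14 - 1*(-15)))/(-3093) = -3184*1/20044 + (-238 + (-14 + 15))*(-1/3093) = -796/5011 + (-238 + 1)*(-1/3093) = -796/5011 - 237*(-1/3093) = -796/5011 + 79/1031 = -424807/5166341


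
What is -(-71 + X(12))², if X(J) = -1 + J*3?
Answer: -1296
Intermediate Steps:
X(J) = -1 + 3*J
-(-71 + X(12))² = -(-71 + (-1 + 3*12))² = -(-71 + (-1 + 36))² = -(-71 + 35)² = -1*(-36)² = -1*1296 = -1296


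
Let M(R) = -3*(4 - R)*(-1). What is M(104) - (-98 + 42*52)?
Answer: -2386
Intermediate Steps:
M(R) = 12 - 3*R (M(R) = (-12 + 3*R)*(-1) = 12 - 3*R)
M(104) - (-98 + 42*52) = (12 - 3*104) - (-98 + 42*52) = (12 - 312) - (-98 + 2184) = -300 - 1*2086 = -300 - 2086 = -2386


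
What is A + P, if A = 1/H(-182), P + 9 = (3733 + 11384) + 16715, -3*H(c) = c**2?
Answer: 1054105049/33124 ≈ 31823.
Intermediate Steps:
H(c) = -c**2/3
P = 31823 (P = -9 + ((3733 + 11384) + 16715) = -9 + (15117 + 16715) = -9 + 31832 = 31823)
A = -3/33124 (A = 1/(-1/3*(-182)**2) = 1/(-1/3*33124) = 1/(-33124/3) = -3/33124 ≈ -9.0569e-5)
A + P = -3/33124 + 31823 = 1054105049/33124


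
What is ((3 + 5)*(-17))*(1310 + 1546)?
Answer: -388416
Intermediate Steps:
((3 + 5)*(-17))*(1310 + 1546) = (8*(-17))*2856 = -136*2856 = -388416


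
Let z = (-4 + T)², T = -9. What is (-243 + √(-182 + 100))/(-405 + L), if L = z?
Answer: 243/236 - I*√82/236 ≈ 1.0297 - 0.03837*I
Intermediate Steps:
z = 169 (z = (-4 - 9)² = (-13)² = 169)
L = 169
(-243 + √(-182 + 100))/(-405 + L) = (-243 + √(-182 + 100))/(-405 + 169) = (-243 + √(-82))/(-236) = (-243 + I*√82)*(-1/236) = 243/236 - I*√82/236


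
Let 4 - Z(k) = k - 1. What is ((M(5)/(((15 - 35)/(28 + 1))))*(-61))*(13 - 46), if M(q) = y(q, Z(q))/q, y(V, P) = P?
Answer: 0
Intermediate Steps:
Z(k) = 5 - k (Z(k) = 4 - (k - 1) = 4 - (-1 + k) = 4 + (1 - k) = 5 - k)
M(q) = (5 - q)/q
((M(5)/(((15 - 35)/(28 + 1))))*(-61))*(13 - 46) = ((((5 - 1*5)/5)/(((15 - 35)/(28 + 1))))*(-61))*(13 - 46) = ((((5 - 5)/5)/((-20/29)))*(-61))*(-33) = ((((1/5)*0)/((-20*1/29)))*(-61))*(-33) = ((0/(-20/29))*(-61))*(-33) = ((0*(-29/20))*(-61))*(-33) = (0*(-61))*(-33) = 0*(-33) = 0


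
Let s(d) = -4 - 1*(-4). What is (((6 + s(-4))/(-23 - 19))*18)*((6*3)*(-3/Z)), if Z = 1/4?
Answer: 3888/7 ≈ 555.43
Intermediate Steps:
s(d) = 0 (s(d) = -4 + 4 = 0)
Z = 1/4 ≈ 0.25000
(((6 + s(-4))/(-23 - 19))*18)*((6*3)*(-3/Z)) = (((6 + 0)/(-23 - 19))*18)*((6*3)*(-3/1/4)) = ((6/(-42))*18)*(18*(-3*4)) = ((6*(-1/42))*18)*(18*(-12)) = -1/7*18*(-216) = -18/7*(-216) = 3888/7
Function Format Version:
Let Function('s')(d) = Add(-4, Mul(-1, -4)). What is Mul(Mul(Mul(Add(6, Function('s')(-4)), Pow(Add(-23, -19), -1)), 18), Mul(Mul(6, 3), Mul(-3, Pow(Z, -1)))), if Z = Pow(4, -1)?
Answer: Rational(3888, 7) ≈ 555.43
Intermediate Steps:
Function('s')(d) = 0 (Function('s')(d) = Add(-4, 4) = 0)
Z = Rational(1, 4) ≈ 0.25000
Mul(Mul(Mul(Add(6, Function('s')(-4)), Pow(Add(-23, -19), -1)), 18), Mul(Mul(6, 3), Mul(-3, Pow(Z, -1)))) = Mul(Mul(Mul(Add(6, 0), Pow(Add(-23, -19), -1)), 18), Mul(Mul(6, 3), Mul(-3, Pow(Rational(1, 4), -1)))) = Mul(Mul(Mul(6, Pow(-42, -1)), 18), Mul(18, Mul(-3, 4))) = Mul(Mul(Mul(6, Rational(-1, 42)), 18), Mul(18, -12)) = Mul(Mul(Rational(-1, 7), 18), -216) = Mul(Rational(-18, 7), -216) = Rational(3888, 7)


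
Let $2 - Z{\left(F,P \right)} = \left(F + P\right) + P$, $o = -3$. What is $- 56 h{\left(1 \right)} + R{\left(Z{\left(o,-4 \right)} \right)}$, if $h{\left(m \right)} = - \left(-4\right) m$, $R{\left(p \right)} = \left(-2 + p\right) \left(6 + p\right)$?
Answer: $-15$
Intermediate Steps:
$Z{\left(F,P \right)} = 2 - F - 2 P$ ($Z{\left(F,P \right)} = 2 - \left(\left(F + P\right) + P\right) = 2 - \left(F + 2 P\right) = 2 - F - 2 P$)
$h{\left(m \right)} = 4 m$
$- 56 h{\left(1 \right)} + R{\left(Z{\left(o,-4 \right)} \right)} = - 56 \cdot 4 \cdot 1 + \left(-12 + \left(2 - -3 - -8\right)^{2} + 4 \left(2 - -3 - -8\right)\right) = \left(-56\right) 4 + \left(-12 + \left(2 + 3 + 8\right)^{2} + 4 \left(2 + 3 + 8\right)\right) = -224 + \left(-12 + 13^{2} + 4 \cdot 13\right) = -224 + \left(-12 + 169 + 52\right) = -224 + 209 = -15$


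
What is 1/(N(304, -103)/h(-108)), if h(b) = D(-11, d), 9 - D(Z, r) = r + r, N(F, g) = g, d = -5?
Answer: -19/103 ≈ -0.18447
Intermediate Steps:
D(Z, r) = 9 - 2*r (D(Z, r) = 9 - (r + r) = 9 - 2*r)
h(b) = 19 (h(b) = 9 - 2*(-5) = 9 + 10 = 19)
1/(N(304, -103)/h(-108)) = 1/(-103/19) = -19/103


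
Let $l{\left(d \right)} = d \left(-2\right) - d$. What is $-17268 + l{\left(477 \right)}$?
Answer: $-18699$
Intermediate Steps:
$l{\left(d \right)} = - 3 d$ ($l{\left(d \right)} = - 2 d - d = - 3 d$)
$-17268 + l{\left(477 \right)} = -17268 - 1431 = -18699$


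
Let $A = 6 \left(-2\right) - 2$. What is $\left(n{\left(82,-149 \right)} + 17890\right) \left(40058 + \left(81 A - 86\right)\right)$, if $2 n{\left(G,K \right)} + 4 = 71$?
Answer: $696112893$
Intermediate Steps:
$n{\left(G,K \right)} = \frac{67}{2}$ ($n{\left(G,K \right)} = -2 + \frac{1}{2} \cdot 71 = -2 + \frac{71}{2} = \frac{67}{2}$)
$A = -14$ ($A = -12 + \left(-2 + 0\right) = -12 - 2 = -14$)
$\left(n{\left(82,-149 \right)} + 17890\right) \left(40058 + \left(81 A - 86\right)\right) = \left(\frac{67}{2} + 17890\right) \left(40058 + \left(81 \left(-14\right) - 86\right)\right) = \frac{35847 \left(40058 - 1220\right)}{2} = \frac{35847}{2} \cdot 38838 = 696112893$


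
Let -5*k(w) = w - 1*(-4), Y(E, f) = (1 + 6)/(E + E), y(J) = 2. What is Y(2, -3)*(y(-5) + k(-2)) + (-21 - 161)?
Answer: -896/5 ≈ -179.20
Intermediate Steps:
Y(E, f) = 7/(2*E) (Y(E, f) = 7/((2*E)) = 7*(1/(2*E)) = 7/(2*E))
k(w) = -⅘ - w/5 (k(w) = -(w - 1*(-4))/5 = -(w + 4)/5 = -(4 + w)/5 = -⅘ - w/5)
Y(2, -3)*(y(-5) + k(-2)) + (-21 - 161) = ((7/2)/2)*(2 + (-⅘ - ⅕*(-2))) + (-21 - 161) = ((7/2)*(½))*(2 + (-⅘ + ⅖)) - 182 = 7*(2 - ⅖)/4 - 182 = (7/4)*(8/5) - 182 = 14/5 - 182 = -896/5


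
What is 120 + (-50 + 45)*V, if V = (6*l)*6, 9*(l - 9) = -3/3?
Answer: -1480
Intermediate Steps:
l = 80/9 (l = 9 + (-3/3)/9 = 9 + (-3*1/3)/9 = 9 + (1/9)*(-1) = 9 - 1/9 = 80/9 ≈ 8.8889)
V = 320 (V = (6*(80/9))*6 = (160/3)*6 = 320)
120 + (-50 + 45)*V = 120 + (-50 + 45)*320 = 120 - 5*320 = 120 - 1600 = -1480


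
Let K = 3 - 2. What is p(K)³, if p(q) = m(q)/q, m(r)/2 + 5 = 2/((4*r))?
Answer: -729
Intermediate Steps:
K = 1
m(r) = -10 + 1/r (m(r) = -10 + 2*(2/((4*r))) = -10 + 2*(2*(1/(4*r))) = -10 + 2*(1/(2*r)) = -10 + 1/r)
p(q) = (-10 + 1/q)/q
p(K)³ = ((1 - 10*1)/1²)³ = (1*(1 - 10))³ = (1*(-9))³ = (-9)³ = -729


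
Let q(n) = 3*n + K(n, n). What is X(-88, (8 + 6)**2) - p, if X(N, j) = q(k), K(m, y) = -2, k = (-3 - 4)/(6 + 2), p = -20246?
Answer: 161931/8 ≈ 20241.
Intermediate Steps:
k = -7/8 ≈ -0.87500
q(n) = -2 + 3*n (q(n) = 3*n - 2 = -2 + 3*n)
X(N, j) = -37/8 (X(N, j) = -2 + 3*(-7/8) = -2 - 21/8 = -37/8)
X(-88, (8 + 6)**2) - p = -37/8 - 1*(-20246) = -37/8 + 20246 = 161931/8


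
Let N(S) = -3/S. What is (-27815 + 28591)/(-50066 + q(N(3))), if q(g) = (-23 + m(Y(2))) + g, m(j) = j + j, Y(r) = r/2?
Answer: -97/6261 ≈ -0.015493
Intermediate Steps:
Y(r) = r/2 (Y(r) = r*(1/2) = r/2)
m(j) = 2*j
q(g) = -21 + g (q(g) = (-23 + 2*((1/2)*2)) + g = (-23 + 2*1) + g = (-23 + 2) + g = -21 + g)
(-27815 + 28591)/(-50066 + q(N(3))) = (-27815 + 28591)/(-50066 + (-21 - 3/3)) = 776/(-50066 + (-21 - 3*1/3)) = 776/(-50066 + (-21 - 1)) = 776/(-50066 - 22) = 776/(-50088) = 776*(-1/50088) = -97/6261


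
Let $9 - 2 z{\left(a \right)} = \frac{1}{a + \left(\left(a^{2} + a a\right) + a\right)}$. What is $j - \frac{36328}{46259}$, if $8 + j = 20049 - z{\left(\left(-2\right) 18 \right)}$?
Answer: $\frac{4671233958779}{233145360} \approx 20036.0$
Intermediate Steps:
$z{\left(a \right)} = \frac{9}{2} - \frac{1}{2 \left(2 a + 2 a^{2}\right)}$ ($z{\left(a \right)} = \frac{9}{2} - \frac{1}{2 \left(a + \left(\left(a^{2} + a a\right) + a\right)\right)} = \frac{9}{2} - \frac{1}{2 \left(a + \left(\left(a^{2} + a^{2}\right) + a\right)\right)} = \frac{9}{2} - \frac{1}{2 \left(a + \left(2 a^{2} + a\right)\right)} = \frac{9}{2} - \frac{1}{2 \left(a + \left(a + 2 a^{2}\right)\right)} = \frac{9}{2} - \frac{1}{2 \left(2 a + 2 a^{2}\right)}$)
$j = \frac{100983961}{5040}$ ($j = -8 + \left(20049 - \frac{-1 + 18 \left(\left(-2\right) 18\right) + 18 \left(\left(-2\right) 18\right)^{2}}{4 \left(\left(-2\right) 18\right) \left(1 - 36\right)}\right) = -8 + \left(20049 - \frac{-1 + 18 \left(-36\right) + 18 \left(-36\right)^{2}}{4 \left(-36\right) \left(1 - 36\right)}\right) = -8 + \left(20049 - \frac{1}{4} \left(- \frac{1}{36}\right) \frac{1}{-35} \left(-1 - 648 + 18 \cdot 1296\right)\right) = -8 + \left(20049 - \frac{1}{4} \left(- \frac{1}{36}\right) \left(- \frac{1}{35}\right) \left(-1 - 648 + 23328\right)\right) = -8 + \left(20049 - \frac{1}{4} \left(- \frac{1}{36}\right) \left(- \frac{1}{35}\right) 22679\right) = -8 + \left(20049 - \frac{22679}{5040}\right) = -8 + \frac{101024281}{5040} = \frac{100983961}{5040} \approx 20037.0$)
$j - \frac{36328}{46259} = \frac{100983961}{5040} - \frac{36328}{46259} = \frac{4671233958779}{233145360}$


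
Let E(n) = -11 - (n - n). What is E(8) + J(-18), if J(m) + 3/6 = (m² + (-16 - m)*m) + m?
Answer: 517/2 ≈ 258.50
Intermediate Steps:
E(n) = -11 (E(n) = -11 - 1*0 = -11 + 0 = -11)
J(m) = -½ + m + m² + m*(-16 - m) (J(m) = -½ + ((m² + (-16 - m)*m) + m) = -½ + ((m² + m*(-16 - m)) + m) = -½ + (m + m² + m*(-16 - m)) = -½ + m + m² + m*(-16 - m))
E(8) + J(-18) = -11 + (-½ - 15*(-18)) = -11 + (-½ + 270) = -11 + 539/2 = 517/2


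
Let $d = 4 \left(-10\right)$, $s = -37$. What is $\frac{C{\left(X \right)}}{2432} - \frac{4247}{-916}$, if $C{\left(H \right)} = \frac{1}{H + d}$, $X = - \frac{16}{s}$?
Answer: $\frac{3780297191}{815342592} \approx 4.6365$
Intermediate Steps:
$d = -40$
$X = \frac{16}{37}$ ($X = - \frac{16}{-37} = \left(-16\right) \left(- \frac{1}{37}\right) = \frac{16}{37} \approx 0.43243$)
$C{\left(H \right)} = \frac{1}{-40 + H}$ ($C{\left(H \right)} = \frac{1}{H - 40} = \frac{1}{-40 + H}$)
$\frac{C{\left(X \right)}}{2432} - \frac{4247}{-916} = \frac{1}{\left(-40 + \frac{16}{37}\right) 2432} - \frac{4247}{-916} = \frac{1}{- \frac{1464}{37}} \cdot \frac{1}{2432} - - \frac{4247}{916} = \left(- \frac{37}{1464}\right) \frac{1}{2432} + \frac{4247}{916} = - \frac{37}{3560448} + \frac{4247}{916} = \frac{3780297191}{815342592}$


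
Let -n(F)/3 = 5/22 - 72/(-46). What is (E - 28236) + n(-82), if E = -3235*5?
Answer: -22474687/506 ≈ -44416.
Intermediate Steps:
E = -16175
n(F) = -2721/506 (n(F) = -3*(5/22 - 72/(-46)) = -3*(5*(1/22) - 72*(-1/46)) = -3*(5/22 + 36/23) = -3*907/506 = -2721/506)
(E - 28236) + n(-82) = (-16175 - 28236) - 2721/506 = -44411 - 2721/506 = -22474687/506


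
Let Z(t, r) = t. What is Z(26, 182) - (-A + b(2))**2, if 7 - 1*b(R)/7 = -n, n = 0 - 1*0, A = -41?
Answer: -8074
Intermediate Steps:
n = 0 (n = 0 + 0 = 0)
b(R) = 49 (b(R) = 49 - (-7)*0 = 49 - 7*0 = 49 + 0 = 49)
Z(26, 182) - (-A + b(2))**2 = 26 - (-1*(-41) + 49)**2 = 26 - (41 + 49)**2 = 26 - 1*90**2 = 26 - 1*8100 = 26 - 8100 = -8074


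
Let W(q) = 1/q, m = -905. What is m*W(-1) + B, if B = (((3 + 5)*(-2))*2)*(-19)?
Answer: 1513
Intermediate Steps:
B = 608 (B = ((8*(-2))*2)*(-19) = -16*2*(-19) = -32*(-19) = 608)
m*W(-1) + B = -905/(-1) + 608 = -905*(-1) + 608 = 905 + 608 = 1513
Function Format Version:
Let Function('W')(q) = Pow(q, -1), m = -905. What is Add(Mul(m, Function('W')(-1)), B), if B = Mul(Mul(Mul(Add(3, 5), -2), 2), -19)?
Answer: 1513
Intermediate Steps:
B = 608 (B = Mul(Mul(Mul(8, -2), 2), -19) = Mul(Mul(-16, 2), -19) = Mul(-32, -19) = 608)
Add(Mul(m, Function('W')(-1)), B) = Add(Mul(-905, Pow(-1, -1)), 608) = Add(Mul(-905, -1), 608) = Add(905, 608) = 1513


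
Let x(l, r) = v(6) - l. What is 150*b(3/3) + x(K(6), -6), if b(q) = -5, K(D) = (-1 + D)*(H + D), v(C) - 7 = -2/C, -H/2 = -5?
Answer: -2470/3 ≈ -823.33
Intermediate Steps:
H = 10 (H = -2*(-5) = 10)
v(C) = 7 - 2/C
K(D) = (-1 + D)*(10 + D)
x(l, r) = 20/3 - l (x(l, r) = (7 - 2/6) - l = (7 - 2*1/6) - l = (7 - 1/3) - l = 20/3 - l)
150*b(3/3) + x(K(6), -6) = 150*(-5) + (20/3 - (-10 + 6**2 + 9*6)) = -750 + (20/3 - (-10 + 36 + 54)) = -750 + (20/3 - 1*80) = -750 + (20/3 - 80) = -750 - 220/3 = -2470/3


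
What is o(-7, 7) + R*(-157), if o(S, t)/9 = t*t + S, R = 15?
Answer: -1977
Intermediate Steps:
o(S, t) = 9*S + 9*t² (o(S, t) = 9*(t*t + S) = 9*(t² + S) = 9*(S + t²) = 9*S + 9*t²)
o(-7, 7) + R*(-157) = (9*(-7) + 9*7²) + 15*(-157) = (-63 + 9*49) - 2355 = (-63 + 441) - 2355 = 378 - 2355 = -1977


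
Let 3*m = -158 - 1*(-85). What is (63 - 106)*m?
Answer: 3139/3 ≈ 1046.3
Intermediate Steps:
m = -73/3 (m = (-158 - 1*(-85))/3 = (-158 + 85)/3 = (⅓)*(-73) = -73/3 ≈ -24.333)
(63 - 106)*m = (63 - 106)*(-73/3) = -43*(-73/3) = 3139/3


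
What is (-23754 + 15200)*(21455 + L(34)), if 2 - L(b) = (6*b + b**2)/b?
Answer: -183201018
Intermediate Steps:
L(b) = 2 - (b**2 + 6*b)/b (L(b) = 2 - (6*b + b**2)/b = 2 - (b**2 + 6*b)/b)
(-23754 + 15200)*(21455 + L(34)) = (-23754 + 15200)*(21455 + (-4 - 1*34)) = -8554*(21455 + (-4 - 34)) = -8554*(21455 - 38) = -8554*21417 = -183201018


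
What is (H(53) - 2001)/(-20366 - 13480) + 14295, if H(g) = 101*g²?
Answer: 241773431/16923 ≈ 14287.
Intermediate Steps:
(H(53) - 2001)/(-20366 - 13480) + 14295 = (101*53² - 2001)/(-20366 - 13480) + 14295 = (101*2809 - 2001)/(-33846) + 14295 = (283709 - 2001)*(-1/33846) + 14295 = 281708*(-1/33846) + 14295 = -140854/16923 + 14295 = 241773431/16923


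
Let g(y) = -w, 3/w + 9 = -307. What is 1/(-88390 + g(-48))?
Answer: -316/27931237 ≈ -1.1314e-5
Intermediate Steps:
w = -3/316 (w = 3/(-9 - 307) = 3/(-316) = 3*(-1/316) = -3/316 ≈ -0.0094937)
g(y) = 3/316 (g(y) = -1*(-3/316) = 3/316)
1/(-88390 + g(-48)) = 1/(-88390 + 3/316) = 1/(-27931237/316) = -316/27931237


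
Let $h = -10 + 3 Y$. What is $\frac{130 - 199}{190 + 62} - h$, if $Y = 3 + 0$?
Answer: $\frac{61}{84} \approx 0.72619$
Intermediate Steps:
$Y = 3$
$h = -1$ ($h = -10 + 3 \cdot 3 = -10 + 9 = -1$)
$\frac{130 - 199}{190 + 62} - h = \frac{130 - 199}{190 + 62} - -1 = - \frac{69}{252} + 1 = \left(-69\right) \frac{1}{252} + 1 = - \frac{23}{84} + 1 = \frac{61}{84}$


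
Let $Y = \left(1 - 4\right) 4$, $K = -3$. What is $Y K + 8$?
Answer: $44$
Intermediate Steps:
$Y = -12$ ($Y = \left(-3\right) 4 = -12$)
$Y K + 8 = \left(-12\right) \left(-3\right) + 8 = 36 + 8 = 44$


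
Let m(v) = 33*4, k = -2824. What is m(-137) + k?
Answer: -2692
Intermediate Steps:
m(v) = 132
m(-137) + k = 132 - 2824 = -2692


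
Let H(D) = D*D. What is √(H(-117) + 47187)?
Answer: 6*√1691 ≈ 246.73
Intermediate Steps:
H(D) = D²
√(H(-117) + 47187) = √((-117)² + 47187) = √(13689 + 47187) = √60876 = 6*√1691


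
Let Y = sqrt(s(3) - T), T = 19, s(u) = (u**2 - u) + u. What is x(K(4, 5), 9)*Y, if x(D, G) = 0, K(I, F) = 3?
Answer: 0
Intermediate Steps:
s(u) = u**2
Y = I*sqrt(10) (Y = sqrt(3**2 - 1*19) = sqrt(9 - 19) = sqrt(-10) = I*sqrt(10) ≈ 3.1623*I)
x(K(4, 5), 9)*Y = 0*(I*sqrt(10)) = 0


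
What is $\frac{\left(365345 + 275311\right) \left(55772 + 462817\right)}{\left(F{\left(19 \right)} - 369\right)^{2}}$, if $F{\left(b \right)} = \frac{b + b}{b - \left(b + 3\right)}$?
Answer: $\frac{2990134389456}{1311025} \approx 2.2808 \cdot 10^{6}$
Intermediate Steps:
$F{\left(b \right)} = - \frac{2 b}{3}$ ($F{\left(b \right)} = \frac{2 b}{b - \left(3 + b\right)} = \frac{2 b}{-3} = 2 b \left(- \frac{1}{3}\right) = - \frac{2 b}{3}$)
$\frac{\left(365345 + 275311\right) \left(55772 + 462817\right)}{\left(F{\left(19 \right)} - 369\right)^{2}} = \frac{\left(365345 + 275311\right) \left(55772 + 462817\right)}{\left(\left(- \frac{2}{3}\right) 19 - 369\right)^{2}} = \frac{640656 \cdot 518589}{\left(- \frac{38}{3} - 369\right)^{2}} = \frac{332237154384}{\left(- \frac{1145}{3}\right)^{2}} = \frac{332237154384}{\frac{1311025}{9}} = 332237154384 \cdot \frac{9}{1311025} = \frac{2990134389456}{1311025}$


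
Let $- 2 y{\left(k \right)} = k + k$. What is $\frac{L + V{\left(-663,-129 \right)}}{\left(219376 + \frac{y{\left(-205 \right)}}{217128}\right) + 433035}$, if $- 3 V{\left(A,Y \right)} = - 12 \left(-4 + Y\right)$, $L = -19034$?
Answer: $- \frac{4248326448}{141656695813} \approx -0.02999$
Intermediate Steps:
$V{\left(A,Y \right)} = -16 + 4 Y$ ($V{\left(A,Y \right)} = - \frac{\left(-12\right) \left(-4 + Y\right)}{3} = - \frac{48 - 12 Y}{3} = -16 + 4 Y$)
$y{\left(k \right)} = - k$ ($y{\left(k \right)} = - \frac{k + k}{2} = - \frac{2 k}{2} = - k$)
$\frac{L + V{\left(-663,-129 \right)}}{\left(219376 + \frac{y{\left(-205 \right)}}{217128}\right) + 433035} = \frac{-19034 + \left(-16 + 4 \left(-129\right)\right)}{\left(219376 + \frac{\left(-1\right) \left(-205\right)}{217128}\right) + 433035} = \frac{-19034 - 532}{\left(219376 + 205 \cdot \frac{1}{217128}\right) + 433035} = \frac{-19034 - 532}{\left(219376 + \frac{205}{217128}\right) + 433035} = - \frac{19566}{\frac{47632672333}{217128} + 433035} = - \frac{19566}{\frac{141656695813}{217128}} = \left(-19566\right) \frac{217128}{141656695813} = - \frac{4248326448}{141656695813}$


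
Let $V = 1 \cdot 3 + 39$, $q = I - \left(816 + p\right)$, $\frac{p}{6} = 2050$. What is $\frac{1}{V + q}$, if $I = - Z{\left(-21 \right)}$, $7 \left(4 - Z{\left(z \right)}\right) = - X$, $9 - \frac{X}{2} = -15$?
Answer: $- \frac{7}{91594} \approx -7.6424 \cdot 10^{-5}$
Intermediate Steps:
$X = 48$ ($X = 18 - -30 = 18 + 30 = 48$)
$p = 12300$ ($p = 6 \cdot 2050 = 12300$)
$Z{\left(z \right)} = \frac{76}{7}$ ($Z{\left(z \right)} = 4 - \frac{\left(-1\right) 48}{7} = 4 - - \frac{48}{7} = 4 + \frac{48}{7} = \frac{76}{7}$)
$I = - \frac{76}{7}$ ($I = \left(-1\right) \frac{76}{7} = - \frac{76}{7} \approx -10.857$)
$q = - \frac{91888}{7}$ ($q = - \frac{76}{7} - \left(816 + 12300\right) = - \frac{76}{7} - 13116 = - \frac{91888}{7} \approx -13127.0$)
$V = 42$ ($V = 3 + 39 = 42$)
$\frac{1}{V + q} = \frac{1}{42 - \frac{91888}{7}} = \frac{1}{- \frac{91594}{7}} = - \frac{7}{91594}$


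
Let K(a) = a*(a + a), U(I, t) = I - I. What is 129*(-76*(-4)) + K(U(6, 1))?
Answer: 39216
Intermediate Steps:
U(I, t) = 0
K(a) = 2*a**2 (K(a) = a*(2*a) = 2*a**2)
129*(-76*(-4)) + K(U(6, 1)) = 129*(-76*(-4)) + 2*0**2 = 129*304 + 2*0 = 39216 + 0 = 39216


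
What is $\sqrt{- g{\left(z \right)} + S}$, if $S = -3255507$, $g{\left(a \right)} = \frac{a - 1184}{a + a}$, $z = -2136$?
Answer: $\frac{i \sqrt{928327575702}}{534} \approx 1804.3 i$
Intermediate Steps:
$g{\left(a \right)} = \frac{-1184 + a}{2 a}$
$\sqrt{- g{\left(z \right)} + S} = \sqrt{- \frac{-1184 - 2136}{2 \left(-2136\right)} - 3255507} = \sqrt{- \frac{\left(-1\right) \left(-3320\right)}{2 \cdot 2136} - 3255507} = \sqrt{\left(-1\right) \frac{415}{534} - 3255507} = \sqrt{- \frac{415}{534} - 3255507} = \sqrt{- \frac{1738441153}{534}} = \frac{i \sqrt{928327575702}}{534}$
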